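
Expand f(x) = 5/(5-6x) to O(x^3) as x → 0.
1 + 6*x/5 + 36*x**2/25 + O(x**3)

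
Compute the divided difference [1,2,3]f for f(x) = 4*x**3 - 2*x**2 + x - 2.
22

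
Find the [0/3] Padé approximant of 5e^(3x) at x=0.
5/(-9*x**3/2 + 9*x**2/2 - 3*x + 1)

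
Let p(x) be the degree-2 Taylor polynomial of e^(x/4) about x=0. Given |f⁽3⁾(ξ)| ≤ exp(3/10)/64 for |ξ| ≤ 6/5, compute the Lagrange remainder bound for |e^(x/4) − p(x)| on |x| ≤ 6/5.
9*exp(3/10)/2000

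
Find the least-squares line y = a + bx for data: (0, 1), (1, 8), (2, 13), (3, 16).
a = 2, b = 5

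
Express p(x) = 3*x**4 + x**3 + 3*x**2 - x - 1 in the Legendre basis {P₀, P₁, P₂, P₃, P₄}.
(3/5)P₀ + (-2/5)P₁ + (26/7)P₂ + (2/5)P₃ + (24/35)P₄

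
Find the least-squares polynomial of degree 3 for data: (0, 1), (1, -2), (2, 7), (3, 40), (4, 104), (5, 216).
37/42 + (-1195/252)x + (5/21)x² + (67/36)x³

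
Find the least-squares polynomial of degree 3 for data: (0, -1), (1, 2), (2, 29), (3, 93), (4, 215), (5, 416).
-83/63 + (40/189)x + (125/126)x² + (169/54)x³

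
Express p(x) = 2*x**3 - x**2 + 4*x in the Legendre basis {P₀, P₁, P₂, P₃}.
(-1/3)P₀ + (26/5)P₁ + (-2/3)P₂ + (4/5)P₃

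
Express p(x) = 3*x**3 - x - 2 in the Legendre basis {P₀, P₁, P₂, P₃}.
(-2)P₀ + (4/5)P₁ + (6/5)P₃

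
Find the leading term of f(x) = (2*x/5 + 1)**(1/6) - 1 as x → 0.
x/15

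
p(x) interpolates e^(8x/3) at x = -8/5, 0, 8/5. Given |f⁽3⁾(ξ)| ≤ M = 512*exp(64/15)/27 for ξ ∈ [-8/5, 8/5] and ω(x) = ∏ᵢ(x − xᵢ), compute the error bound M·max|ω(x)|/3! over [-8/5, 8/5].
262144*sqrt(3)*exp(64/15)/91125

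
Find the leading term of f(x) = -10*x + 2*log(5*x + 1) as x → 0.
-25*x**2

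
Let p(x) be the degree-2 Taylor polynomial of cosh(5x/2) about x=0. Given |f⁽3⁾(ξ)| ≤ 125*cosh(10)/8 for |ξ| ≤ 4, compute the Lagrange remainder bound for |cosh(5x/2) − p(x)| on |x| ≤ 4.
500*cosh(10)/3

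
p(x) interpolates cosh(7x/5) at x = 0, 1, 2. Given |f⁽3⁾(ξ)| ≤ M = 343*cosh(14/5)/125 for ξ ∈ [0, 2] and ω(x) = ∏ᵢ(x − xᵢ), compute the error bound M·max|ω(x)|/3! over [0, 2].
343*sqrt(3)*cosh(14/5)/3375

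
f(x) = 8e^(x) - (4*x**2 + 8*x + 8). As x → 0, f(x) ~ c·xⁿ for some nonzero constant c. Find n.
3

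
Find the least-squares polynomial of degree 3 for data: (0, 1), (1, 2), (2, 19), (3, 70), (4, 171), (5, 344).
8/9 + (-89/378)x + (-179/126)x² + (82/27)x³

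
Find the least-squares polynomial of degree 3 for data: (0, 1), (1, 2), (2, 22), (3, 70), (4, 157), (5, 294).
58/63 + (-809/189)x + (244/63)x² + (47/27)x³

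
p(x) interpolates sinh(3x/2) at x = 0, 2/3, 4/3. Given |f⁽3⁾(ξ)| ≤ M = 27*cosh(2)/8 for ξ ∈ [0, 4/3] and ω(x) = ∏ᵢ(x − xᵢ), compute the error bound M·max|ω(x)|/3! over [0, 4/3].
sqrt(3)*cosh(2)/27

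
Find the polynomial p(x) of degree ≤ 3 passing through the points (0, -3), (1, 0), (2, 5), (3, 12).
x**2 + 2*x - 3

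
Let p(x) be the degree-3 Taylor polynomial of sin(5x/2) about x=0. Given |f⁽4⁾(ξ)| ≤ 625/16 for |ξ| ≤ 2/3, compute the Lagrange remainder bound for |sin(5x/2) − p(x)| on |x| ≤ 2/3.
625/1944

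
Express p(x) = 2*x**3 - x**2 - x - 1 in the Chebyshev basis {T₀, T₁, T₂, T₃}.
(-3/2)T₀ + (1/2)T₁ + (-1/2)T₂ + (1/2)T₃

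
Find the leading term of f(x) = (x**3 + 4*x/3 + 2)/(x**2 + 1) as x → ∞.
x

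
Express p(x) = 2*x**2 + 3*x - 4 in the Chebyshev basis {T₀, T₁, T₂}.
(-3)T₀ + (3)T₁ + T₂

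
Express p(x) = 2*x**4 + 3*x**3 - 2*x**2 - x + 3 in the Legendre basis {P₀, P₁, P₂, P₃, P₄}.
(41/15)P₀ + (4/5)P₁ + (-4/21)P₂ + (6/5)P₃ + (16/35)P₄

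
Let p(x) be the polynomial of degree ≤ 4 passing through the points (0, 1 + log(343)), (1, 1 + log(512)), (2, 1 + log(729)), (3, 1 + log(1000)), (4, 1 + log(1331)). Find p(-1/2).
1 + log(106352477257509*11**(105/128)*2**(1/4)*3**(23/32)*5**(25/32)*7**(49/128)/53687091200000)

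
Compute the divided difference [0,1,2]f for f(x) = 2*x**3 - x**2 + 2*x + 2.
5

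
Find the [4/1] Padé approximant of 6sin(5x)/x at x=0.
625*x**4/4 - 125*x**2 + 30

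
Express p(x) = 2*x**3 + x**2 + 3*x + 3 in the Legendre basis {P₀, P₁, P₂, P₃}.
(10/3)P₀ + (21/5)P₁ + (2/3)P₂ + (4/5)P₃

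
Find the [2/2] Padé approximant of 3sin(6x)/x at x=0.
(18 - 378*x**2/5)/(9*x**2/5 + 1)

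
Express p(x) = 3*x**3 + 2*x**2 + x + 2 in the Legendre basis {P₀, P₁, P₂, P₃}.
(8/3)P₀ + (14/5)P₁ + (4/3)P₂ + (6/5)P₃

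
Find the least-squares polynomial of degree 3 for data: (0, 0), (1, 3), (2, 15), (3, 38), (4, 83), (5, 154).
-17/126 + (1769/756)x + (59/252)x² + (59/54)x³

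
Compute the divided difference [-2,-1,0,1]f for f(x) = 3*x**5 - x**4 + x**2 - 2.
17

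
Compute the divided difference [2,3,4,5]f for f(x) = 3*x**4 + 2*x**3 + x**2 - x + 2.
44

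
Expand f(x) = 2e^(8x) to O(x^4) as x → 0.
2 + 16*x + 64*x**2 + 512*x**3/3 + O(x**4)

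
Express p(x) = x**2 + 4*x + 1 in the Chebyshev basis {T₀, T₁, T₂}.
(3/2)T₀ + (4)T₁ + (1/2)T₂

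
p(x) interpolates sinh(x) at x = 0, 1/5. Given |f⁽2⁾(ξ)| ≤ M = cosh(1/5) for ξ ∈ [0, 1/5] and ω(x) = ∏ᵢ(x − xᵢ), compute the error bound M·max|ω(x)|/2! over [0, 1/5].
cosh(1/5)/200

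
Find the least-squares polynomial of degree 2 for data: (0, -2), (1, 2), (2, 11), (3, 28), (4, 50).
-67/35 + (3/7)x + (22/7)x²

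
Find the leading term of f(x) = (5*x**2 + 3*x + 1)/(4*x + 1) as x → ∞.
5*x/4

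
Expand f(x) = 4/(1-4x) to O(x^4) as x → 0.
4 + 16*x + 64*x**2 + 256*x**3 + O(x**4)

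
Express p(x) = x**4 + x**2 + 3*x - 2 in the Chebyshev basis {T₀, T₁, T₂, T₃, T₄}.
(-9/8)T₀ + (3)T₁ + T₂ + (1/8)T₄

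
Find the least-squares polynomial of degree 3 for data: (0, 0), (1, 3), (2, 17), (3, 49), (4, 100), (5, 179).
-1/63 + (-223/189)x + (209/63)x² + (22/27)x³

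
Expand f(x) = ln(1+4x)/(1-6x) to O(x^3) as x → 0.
4*x + 16*x**2 + O(x**3)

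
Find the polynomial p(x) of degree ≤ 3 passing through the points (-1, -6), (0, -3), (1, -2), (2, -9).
-x**3 - x**2 + 3*x - 3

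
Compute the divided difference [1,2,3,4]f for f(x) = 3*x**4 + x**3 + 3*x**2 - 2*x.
31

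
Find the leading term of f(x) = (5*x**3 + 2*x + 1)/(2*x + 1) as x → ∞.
5*x**2/2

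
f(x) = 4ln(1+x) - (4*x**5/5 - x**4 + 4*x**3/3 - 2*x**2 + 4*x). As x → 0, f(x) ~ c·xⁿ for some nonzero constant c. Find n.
6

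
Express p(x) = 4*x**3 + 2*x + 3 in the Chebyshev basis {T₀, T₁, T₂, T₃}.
(3)T₀ + (5)T₁ + T₃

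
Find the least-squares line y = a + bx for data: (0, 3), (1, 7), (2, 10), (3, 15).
a = 29/10, b = 39/10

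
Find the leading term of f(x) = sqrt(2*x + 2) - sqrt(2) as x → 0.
sqrt(2)*x/2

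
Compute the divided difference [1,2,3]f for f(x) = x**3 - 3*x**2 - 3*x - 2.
3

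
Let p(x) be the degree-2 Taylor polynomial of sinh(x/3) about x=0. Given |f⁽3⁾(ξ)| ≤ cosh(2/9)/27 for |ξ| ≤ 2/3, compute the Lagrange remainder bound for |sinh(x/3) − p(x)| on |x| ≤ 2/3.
4*cosh(2/9)/2187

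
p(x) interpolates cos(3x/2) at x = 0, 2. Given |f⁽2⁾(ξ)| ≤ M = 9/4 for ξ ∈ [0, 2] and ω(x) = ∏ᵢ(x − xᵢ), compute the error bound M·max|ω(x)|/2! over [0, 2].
9/8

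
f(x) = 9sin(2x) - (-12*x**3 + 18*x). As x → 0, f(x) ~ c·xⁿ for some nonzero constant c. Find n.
5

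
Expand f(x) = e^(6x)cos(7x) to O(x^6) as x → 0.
1 + 6*x - 13*x**2/2 - 111*x**3 - 6887*x**4/24 - 4339*x**5/20 + O(x**6)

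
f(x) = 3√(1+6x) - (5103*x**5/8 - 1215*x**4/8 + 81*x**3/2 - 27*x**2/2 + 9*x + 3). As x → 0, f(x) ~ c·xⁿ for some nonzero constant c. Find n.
6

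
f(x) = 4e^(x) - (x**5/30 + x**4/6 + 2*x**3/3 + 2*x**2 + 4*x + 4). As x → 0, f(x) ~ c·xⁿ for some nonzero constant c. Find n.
6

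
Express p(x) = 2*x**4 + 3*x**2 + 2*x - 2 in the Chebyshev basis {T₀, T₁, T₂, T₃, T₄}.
(1/4)T₀ + (2)T₁ + (5/2)T₂ + (1/4)T₄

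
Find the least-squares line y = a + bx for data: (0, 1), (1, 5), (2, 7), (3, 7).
a = 2, b = 2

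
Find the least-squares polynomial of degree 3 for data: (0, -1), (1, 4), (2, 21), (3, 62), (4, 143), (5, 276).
-65/63 + (778/189)x + (-11/9)x² + (62/27)x³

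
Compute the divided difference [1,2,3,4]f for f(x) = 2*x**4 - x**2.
20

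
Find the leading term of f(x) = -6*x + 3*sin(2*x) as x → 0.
-4*x**3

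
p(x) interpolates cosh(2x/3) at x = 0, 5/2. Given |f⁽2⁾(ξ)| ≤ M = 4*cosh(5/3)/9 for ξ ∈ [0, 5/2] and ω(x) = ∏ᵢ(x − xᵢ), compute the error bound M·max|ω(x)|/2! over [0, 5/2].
25*cosh(5/3)/72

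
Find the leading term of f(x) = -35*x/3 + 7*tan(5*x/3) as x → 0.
875*x**3/81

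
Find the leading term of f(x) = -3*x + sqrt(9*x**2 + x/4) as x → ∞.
1/24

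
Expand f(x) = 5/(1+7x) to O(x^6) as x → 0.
5 - 35*x + 245*x**2 - 1715*x**3 + 12005*x**4 - 84035*x**5 + O(x**6)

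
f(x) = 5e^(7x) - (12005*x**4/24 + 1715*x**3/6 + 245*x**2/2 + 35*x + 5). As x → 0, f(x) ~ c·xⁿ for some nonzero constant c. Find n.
5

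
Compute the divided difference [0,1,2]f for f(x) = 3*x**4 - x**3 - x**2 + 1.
17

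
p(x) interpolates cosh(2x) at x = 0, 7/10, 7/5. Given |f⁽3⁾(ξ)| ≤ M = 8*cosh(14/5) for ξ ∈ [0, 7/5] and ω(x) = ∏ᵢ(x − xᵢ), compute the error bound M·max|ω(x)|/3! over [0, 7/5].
343*sqrt(3)*cosh(14/5)/3375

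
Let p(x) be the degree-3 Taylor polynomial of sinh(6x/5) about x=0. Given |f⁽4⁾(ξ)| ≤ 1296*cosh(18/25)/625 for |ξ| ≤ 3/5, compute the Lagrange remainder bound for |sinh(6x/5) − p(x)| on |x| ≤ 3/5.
4374*cosh(18/25)/390625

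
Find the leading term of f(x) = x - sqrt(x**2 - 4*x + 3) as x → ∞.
2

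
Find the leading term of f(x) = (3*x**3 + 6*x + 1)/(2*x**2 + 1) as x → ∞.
3*x/2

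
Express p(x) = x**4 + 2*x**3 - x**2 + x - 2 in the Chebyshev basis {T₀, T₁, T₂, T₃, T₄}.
(-17/8)T₀ + (5/2)T₁ + (1/2)T₃ + (1/8)T₄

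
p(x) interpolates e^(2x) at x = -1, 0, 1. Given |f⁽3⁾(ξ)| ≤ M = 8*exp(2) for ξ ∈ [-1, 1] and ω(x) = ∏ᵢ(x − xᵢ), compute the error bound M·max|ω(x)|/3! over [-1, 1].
8*sqrt(3)*exp(2)/27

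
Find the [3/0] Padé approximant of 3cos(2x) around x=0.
3 - 6*x**2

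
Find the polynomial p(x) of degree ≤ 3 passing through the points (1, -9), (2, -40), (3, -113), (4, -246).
-3*x**3 - 3*x**2 - x - 2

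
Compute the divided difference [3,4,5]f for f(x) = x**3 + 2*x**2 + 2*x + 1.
14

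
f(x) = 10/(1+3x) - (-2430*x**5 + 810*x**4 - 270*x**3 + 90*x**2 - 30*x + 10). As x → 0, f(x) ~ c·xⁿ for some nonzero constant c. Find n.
6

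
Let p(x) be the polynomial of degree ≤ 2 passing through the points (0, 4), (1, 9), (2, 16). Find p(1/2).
25/4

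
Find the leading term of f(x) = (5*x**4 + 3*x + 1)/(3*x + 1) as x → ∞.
5*x**3/3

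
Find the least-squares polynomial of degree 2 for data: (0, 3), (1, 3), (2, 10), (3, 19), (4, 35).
20/7 + (-12/7)x + (17/7)x²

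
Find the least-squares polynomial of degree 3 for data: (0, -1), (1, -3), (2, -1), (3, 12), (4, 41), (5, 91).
-58/63 + (-1091/378)x + (-47/126)x² + (25/27)x³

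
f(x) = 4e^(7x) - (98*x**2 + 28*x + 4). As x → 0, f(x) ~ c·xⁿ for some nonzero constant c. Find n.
3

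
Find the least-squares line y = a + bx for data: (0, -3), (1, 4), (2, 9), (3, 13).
a = -11/5, b = 53/10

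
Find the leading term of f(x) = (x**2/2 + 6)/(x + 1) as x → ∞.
x/2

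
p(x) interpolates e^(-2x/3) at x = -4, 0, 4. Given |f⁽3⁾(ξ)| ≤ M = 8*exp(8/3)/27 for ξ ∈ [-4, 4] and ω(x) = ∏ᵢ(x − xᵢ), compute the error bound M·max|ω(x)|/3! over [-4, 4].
512*sqrt(3)*exp(8/3)/729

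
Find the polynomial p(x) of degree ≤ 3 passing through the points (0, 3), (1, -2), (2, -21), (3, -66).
-2*x**3 - x**2 - 2*x + 3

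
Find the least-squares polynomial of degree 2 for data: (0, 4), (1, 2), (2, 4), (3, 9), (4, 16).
19/5 + (-29/10)x + (3/2)x²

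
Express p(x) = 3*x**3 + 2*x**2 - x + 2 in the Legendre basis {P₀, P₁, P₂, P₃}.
(8/3)P₀ + (4/5)P₁ + (4/3)P₂ + (6/5)P₃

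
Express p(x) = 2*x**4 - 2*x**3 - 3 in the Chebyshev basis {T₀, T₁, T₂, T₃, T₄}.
(-9/4)T₀ + (-3/2)T₁ + T₂ + (-1/2)T₃ + (1/4)T₄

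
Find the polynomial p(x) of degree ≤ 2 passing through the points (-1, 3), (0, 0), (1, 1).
2*x**2 - x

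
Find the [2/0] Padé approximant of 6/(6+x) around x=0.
x**2/36 - x/6 + 1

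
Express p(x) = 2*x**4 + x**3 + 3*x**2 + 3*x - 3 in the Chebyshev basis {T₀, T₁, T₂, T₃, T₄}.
(-3/4)T₀ + (15/4)T₁ + (5/2)T₂ + (1/4)T₃ + (1/4)T₄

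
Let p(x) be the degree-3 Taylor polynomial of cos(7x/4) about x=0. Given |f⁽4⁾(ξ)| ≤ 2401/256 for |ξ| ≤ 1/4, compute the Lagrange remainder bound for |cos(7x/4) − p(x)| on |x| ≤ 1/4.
2401/1572864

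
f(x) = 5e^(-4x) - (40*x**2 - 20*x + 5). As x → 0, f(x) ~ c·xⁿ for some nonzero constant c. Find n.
3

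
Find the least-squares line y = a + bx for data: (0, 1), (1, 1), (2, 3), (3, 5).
a = 2/5, b = 7/5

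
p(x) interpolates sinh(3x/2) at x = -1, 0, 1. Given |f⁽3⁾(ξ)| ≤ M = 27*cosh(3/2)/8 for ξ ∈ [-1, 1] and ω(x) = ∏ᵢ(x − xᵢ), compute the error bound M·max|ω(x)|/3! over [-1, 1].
sqrt(3)*cosh(3/2)/8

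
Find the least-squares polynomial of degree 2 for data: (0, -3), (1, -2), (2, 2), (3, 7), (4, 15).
-107/35 + (3/14)x + (15/14)x²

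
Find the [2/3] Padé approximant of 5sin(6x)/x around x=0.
(30 - 126*x**2)/(9*x**2/5 + 1)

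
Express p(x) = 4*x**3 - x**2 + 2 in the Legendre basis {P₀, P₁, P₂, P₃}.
(5/3)P₀ + (12/5)P₁ + (-2/3)P₂ + (8/5)P₃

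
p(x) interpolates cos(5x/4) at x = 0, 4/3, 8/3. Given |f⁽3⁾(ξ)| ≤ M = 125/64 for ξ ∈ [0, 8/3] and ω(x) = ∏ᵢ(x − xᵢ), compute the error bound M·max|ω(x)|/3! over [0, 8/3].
125*sqrt(3)/729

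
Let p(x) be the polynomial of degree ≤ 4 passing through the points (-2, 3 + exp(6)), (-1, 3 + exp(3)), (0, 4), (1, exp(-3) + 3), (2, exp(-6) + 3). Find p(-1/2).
((-5*exp(6) + 474 + 60*exp(3))*exp(6) - 20*exp(3) + 3)*exp(-6)/128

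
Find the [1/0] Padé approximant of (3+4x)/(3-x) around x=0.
5*x/3 + 1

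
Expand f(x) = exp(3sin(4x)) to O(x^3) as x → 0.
1 + 12*x + 72*x**2 + O(x**3)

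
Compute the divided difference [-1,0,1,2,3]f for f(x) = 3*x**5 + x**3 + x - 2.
15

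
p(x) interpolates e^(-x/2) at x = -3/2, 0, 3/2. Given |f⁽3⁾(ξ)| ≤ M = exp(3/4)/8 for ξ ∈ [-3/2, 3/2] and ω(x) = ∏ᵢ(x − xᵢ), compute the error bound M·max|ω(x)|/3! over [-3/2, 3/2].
sqrt(3)*exp(3/4)/64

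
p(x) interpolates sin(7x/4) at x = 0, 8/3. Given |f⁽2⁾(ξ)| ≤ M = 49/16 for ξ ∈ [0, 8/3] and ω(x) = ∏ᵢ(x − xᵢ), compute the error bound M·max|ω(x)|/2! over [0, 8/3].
49/18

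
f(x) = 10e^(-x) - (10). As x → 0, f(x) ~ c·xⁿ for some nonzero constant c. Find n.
1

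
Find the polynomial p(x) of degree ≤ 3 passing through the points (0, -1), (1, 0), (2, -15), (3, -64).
-3*x**3 + x**2 + 3*x - 1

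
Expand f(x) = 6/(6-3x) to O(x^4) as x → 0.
1 + x/2 + x**2/4 + x**3/8 + O(x**4)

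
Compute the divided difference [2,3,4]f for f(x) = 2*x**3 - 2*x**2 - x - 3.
16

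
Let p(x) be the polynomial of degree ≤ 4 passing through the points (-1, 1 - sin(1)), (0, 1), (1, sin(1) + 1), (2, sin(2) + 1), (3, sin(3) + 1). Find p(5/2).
-65*sin(1)/128 + 35*sin(3)/128 + 35*sin(2)/32 + 1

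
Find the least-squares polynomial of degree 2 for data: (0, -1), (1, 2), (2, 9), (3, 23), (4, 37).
-44/35 + (99/70)x + (29/14)x²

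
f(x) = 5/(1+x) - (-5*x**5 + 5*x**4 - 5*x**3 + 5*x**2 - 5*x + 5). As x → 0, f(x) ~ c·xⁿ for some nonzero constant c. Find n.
6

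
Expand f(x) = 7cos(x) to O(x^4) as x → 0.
7 - 7*x**2/2 + O(x**4)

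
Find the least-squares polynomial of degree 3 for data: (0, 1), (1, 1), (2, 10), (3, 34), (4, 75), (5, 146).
17/21 + (-82/63)x + (11/12)x² + (37/36)x³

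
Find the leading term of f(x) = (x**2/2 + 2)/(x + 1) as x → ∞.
x/2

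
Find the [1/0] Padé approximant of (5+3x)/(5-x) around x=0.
4*x/5 + 1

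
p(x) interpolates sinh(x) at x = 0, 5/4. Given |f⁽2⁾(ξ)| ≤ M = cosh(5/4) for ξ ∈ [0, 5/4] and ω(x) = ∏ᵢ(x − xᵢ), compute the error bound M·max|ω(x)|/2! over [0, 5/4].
25*cosh(5/4)/128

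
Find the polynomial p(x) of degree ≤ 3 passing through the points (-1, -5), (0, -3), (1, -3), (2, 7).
2*x**3 - x**2 - x - 3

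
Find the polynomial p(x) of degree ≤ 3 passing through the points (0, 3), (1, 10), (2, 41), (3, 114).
3*x**3 + 3*x**2 + x + 3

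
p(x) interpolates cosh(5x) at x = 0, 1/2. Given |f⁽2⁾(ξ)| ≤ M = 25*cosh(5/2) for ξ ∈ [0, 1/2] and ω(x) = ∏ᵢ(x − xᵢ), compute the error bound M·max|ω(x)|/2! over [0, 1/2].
25*cosh(5/2)/32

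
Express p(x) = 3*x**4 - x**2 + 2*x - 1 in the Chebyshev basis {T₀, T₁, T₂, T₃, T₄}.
(-3/8)T₀ + (2)T₁ + T₂ + (3/8)T₄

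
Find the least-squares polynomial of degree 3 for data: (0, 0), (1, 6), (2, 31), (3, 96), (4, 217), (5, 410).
25/126 + (341/756)x + (229/126)x² + (313/108)x³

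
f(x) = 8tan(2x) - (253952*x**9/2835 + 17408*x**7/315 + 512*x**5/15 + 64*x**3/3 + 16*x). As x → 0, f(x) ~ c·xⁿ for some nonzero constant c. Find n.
11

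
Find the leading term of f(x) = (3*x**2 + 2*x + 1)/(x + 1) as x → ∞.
3*x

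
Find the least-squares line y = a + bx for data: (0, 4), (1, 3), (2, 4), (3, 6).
a = 16/5, b = 7/10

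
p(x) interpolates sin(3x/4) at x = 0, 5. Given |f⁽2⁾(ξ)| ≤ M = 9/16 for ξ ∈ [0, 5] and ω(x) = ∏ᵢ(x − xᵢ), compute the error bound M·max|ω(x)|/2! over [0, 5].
225/128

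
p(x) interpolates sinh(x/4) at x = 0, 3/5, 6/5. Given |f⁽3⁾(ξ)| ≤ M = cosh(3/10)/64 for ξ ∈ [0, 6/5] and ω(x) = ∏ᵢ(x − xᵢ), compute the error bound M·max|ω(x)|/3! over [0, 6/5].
sqrt(3)*cosh(3/10)/8000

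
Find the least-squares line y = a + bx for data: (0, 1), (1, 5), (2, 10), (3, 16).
a = 1/2, b = 5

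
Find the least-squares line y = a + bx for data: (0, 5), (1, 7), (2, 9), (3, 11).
a = 5, b = 2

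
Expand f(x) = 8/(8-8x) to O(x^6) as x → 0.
1 + x + x**2 + x**3 + x**4 + x**5 + O(x**6)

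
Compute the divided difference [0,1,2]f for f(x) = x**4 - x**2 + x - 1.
6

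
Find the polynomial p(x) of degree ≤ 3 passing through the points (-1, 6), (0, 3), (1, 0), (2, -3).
3 - 3*x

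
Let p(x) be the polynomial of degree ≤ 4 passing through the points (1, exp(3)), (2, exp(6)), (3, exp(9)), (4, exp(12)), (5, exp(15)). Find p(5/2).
(-20*exp(9) - 5 + 60*exp(3) + 90*exp(6) + 3*exp(12))*exp(3)/128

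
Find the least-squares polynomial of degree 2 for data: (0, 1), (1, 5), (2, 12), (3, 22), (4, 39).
47/35 + (71/70)x + (29/14)x²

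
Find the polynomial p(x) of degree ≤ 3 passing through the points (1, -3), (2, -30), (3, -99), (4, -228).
-3*x**3 - 3*x**2 + 3*x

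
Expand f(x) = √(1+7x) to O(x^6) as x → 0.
1 + 7*x/2 - 49*x**2/8 + 343*x**3/16 - 12005*x**4/128 + 117649*x**5/256 + O(x**6)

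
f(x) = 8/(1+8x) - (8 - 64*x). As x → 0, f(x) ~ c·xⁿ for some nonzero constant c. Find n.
2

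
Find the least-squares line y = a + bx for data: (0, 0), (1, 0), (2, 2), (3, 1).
a = 0, b = 1/2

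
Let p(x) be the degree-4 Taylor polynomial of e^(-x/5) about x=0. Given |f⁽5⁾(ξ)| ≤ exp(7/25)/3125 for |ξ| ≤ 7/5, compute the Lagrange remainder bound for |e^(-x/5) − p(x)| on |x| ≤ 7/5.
16807*exp(7/25)/1171875000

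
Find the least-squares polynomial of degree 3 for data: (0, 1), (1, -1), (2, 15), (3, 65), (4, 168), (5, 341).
17/18 + (-3401/756)x + (-11/63)x² + (317/108)x³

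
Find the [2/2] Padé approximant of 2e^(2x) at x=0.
(2*x**2/3 + 2*x + 2)/(x**2/3 - x + 1)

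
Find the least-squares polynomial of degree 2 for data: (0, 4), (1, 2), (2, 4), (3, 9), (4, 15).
26/7 + (-177/70)x + (19/14)x²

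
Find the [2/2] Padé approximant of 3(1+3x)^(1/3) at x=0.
(7*x**2 + 21*x/2 + 3)/(5*x**2/6 + 5*x/2 + 1)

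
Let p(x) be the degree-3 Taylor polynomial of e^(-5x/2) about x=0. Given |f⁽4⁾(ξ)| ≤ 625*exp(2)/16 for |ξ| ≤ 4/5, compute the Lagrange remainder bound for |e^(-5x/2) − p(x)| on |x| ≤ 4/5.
2*exp(2)/3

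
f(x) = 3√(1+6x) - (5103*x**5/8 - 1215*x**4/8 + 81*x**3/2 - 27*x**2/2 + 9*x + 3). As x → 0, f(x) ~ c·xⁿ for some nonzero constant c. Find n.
6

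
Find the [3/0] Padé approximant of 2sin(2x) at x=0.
-8*x**3/3 + 4*x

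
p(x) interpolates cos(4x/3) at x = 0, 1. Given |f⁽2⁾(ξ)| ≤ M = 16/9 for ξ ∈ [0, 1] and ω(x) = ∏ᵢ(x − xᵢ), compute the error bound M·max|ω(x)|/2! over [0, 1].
2/9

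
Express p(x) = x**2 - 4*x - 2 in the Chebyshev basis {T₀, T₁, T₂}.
(-3/2)T₀ + (-4)T₁ + (1/2)T₂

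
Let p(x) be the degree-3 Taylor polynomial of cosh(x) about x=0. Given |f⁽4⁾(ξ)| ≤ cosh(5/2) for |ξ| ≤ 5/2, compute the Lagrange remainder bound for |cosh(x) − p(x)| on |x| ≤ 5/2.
625*cosh(5/2)/384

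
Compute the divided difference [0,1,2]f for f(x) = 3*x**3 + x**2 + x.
10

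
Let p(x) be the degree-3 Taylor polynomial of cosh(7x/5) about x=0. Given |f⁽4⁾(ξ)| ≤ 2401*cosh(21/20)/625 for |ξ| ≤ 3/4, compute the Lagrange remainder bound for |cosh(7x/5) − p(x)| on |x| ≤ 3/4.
64827*cosh(21/20)/1280000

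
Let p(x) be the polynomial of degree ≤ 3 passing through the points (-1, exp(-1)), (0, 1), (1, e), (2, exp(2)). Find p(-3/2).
(e*(-5*exp(2) - 35 + 21*e) + 35)*exp(-1)/16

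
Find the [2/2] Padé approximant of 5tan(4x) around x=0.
20*x/(1 - 16*x**2/3)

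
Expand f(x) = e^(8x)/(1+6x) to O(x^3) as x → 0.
1 + 2*x + 20*x**2 + O(x**3)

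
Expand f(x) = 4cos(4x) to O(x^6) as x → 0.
4 - 32*x**2 + 128*x**4/3 + O(x**6)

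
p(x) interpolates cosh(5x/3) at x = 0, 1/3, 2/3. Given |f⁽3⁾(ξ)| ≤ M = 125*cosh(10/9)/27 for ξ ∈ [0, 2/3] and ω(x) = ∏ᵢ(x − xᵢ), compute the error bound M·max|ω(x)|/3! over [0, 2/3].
125*sqrt(3)*cosh(10/9)/19683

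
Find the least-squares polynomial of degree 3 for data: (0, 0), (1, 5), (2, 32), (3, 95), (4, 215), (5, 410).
-23/126 + (1469/756)x + (209/252)x² + (82/27)x³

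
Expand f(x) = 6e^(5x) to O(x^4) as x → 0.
6 + 30*x + 75*x**2 + 125*x**3 + O(x**4)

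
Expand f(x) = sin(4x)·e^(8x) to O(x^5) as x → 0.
4*x + 32*x**2 + 352*x**3/3 + 256*x**4 + O(x**5)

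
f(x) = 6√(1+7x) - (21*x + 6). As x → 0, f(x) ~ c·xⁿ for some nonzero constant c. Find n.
2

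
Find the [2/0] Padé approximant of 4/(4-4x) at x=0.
x**2 + x + 1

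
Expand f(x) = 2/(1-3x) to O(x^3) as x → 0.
2 + 6*x + 18*x**2 + O(x**3)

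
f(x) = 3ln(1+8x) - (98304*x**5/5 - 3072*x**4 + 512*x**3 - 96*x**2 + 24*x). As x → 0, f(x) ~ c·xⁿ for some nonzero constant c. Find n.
6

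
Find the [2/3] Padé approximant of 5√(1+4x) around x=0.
(35*x**2 + 28*x + 5)/(-2*x**3/5 + 9*x**2/5 + 18*x/5 + 1)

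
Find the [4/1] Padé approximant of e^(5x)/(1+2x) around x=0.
(38125*x**4/5976 + 375*x**3/83 + 825*x**2/166 + 620*x/249 + 1)/(1 - 127*x/249)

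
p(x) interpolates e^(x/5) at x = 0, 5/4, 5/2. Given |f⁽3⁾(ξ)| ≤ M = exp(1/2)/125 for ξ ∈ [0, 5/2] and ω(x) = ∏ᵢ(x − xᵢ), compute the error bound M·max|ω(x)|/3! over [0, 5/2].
sqrt(3)*exp(1/2)/1728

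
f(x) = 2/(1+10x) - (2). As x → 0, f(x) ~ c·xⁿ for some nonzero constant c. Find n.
1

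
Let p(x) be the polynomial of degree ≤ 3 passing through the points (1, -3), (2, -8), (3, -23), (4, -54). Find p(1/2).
-19/8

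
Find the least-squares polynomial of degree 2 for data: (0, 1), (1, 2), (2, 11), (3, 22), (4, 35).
11/35 + (48/35)x + (13/7)x²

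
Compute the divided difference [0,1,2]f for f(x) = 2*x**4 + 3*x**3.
23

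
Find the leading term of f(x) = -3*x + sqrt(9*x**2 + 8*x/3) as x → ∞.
4/9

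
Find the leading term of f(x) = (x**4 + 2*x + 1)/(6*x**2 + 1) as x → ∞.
x**2/6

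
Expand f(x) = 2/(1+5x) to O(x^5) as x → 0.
2 - 10*x + 50*x**2 - 250*x**3 + 1250*x**4 + O(x**5)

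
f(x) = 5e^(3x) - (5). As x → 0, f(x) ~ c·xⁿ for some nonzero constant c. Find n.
1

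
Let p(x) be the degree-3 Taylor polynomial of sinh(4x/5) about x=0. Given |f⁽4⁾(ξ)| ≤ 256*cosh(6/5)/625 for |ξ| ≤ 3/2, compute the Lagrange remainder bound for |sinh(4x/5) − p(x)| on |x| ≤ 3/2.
54*cosh(6/5)/625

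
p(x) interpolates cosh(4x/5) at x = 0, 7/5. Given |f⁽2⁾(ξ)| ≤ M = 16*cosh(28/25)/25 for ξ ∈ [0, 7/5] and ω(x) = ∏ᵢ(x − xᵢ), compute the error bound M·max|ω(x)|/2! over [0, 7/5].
98*cosh(28/25)/625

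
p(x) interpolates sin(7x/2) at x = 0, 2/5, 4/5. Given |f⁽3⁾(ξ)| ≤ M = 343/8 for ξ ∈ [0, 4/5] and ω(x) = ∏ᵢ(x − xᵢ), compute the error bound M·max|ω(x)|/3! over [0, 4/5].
343*sqrt(3)/3375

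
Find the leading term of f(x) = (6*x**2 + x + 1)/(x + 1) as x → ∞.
6*x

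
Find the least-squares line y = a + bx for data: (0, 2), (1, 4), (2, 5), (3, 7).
a = 21/10, b = 8/5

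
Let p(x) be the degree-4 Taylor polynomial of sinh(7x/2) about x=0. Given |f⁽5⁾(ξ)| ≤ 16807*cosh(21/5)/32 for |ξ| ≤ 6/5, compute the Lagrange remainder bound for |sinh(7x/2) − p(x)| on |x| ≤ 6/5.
1361367*cosh(21/5)/125000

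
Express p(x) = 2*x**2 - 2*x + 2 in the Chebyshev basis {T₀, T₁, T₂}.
(3)T₀ + (-2)T₁ + T₂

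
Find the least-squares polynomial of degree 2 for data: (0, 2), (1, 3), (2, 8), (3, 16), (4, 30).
15/7 + (-97/70)x + (29/14)x²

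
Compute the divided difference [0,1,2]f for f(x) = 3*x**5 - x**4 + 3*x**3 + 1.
47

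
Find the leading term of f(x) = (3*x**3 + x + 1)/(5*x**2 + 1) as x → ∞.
3*x/5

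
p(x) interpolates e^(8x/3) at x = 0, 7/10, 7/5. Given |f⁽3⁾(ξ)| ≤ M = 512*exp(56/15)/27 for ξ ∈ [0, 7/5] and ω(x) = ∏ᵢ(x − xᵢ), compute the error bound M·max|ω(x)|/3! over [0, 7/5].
21952*sqrt(3)*exp(56/15)/91125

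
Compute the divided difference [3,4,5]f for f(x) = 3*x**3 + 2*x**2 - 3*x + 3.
38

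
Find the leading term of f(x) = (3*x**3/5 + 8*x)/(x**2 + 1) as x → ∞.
3*x/5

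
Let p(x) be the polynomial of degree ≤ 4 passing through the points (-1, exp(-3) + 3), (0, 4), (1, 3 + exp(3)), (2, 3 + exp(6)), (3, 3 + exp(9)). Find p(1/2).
(-5 + (-20*exp(6) + 444 + 90*exp(3) + 3*exp(9))*exp(3))*exp(-3)/128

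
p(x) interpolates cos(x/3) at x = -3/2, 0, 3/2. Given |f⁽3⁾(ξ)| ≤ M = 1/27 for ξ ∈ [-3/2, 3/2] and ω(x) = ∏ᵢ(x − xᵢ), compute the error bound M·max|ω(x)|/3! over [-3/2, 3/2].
sqrt(3)/216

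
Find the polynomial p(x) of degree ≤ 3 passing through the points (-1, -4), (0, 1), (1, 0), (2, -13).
-x**3 - 3*x**2 + 3*x + 1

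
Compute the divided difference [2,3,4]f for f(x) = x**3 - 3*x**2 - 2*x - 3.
6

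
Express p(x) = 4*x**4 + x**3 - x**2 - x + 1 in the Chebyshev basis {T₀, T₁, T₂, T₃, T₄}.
(2)T₀ + (-1/4)T₁ + (3/2)T₂ + (1/4)T₃ + (1/2)T₄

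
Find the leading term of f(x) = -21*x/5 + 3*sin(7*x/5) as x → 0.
-343*x**3/250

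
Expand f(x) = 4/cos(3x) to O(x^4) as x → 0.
4 + 18*x**2 + O(x**4)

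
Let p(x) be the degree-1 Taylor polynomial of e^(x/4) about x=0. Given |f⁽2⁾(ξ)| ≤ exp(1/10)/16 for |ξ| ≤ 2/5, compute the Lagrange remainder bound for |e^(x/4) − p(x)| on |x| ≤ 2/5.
exp(1/10)/200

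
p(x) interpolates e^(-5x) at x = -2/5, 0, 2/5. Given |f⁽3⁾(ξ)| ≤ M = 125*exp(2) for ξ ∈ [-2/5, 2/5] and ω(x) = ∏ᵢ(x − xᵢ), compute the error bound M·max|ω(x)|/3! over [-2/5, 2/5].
8*sqrt(3)*exp(2)/27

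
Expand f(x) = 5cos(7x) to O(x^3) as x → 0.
5 - 245*x**2/2 + O(x**3)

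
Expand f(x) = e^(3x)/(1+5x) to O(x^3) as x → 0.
1 - 2*x + 29*x**2/2 + O(x**3)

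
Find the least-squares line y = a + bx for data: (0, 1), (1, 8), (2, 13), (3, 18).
a = 8/5, b = 28/5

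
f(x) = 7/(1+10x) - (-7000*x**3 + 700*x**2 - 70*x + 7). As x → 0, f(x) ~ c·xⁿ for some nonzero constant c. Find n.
4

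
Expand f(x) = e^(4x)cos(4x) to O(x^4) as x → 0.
1 + 4*x - 64*x**3/3 + O(x**4)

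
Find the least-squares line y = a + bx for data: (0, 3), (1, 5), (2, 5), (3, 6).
a = 17/5, b = 9/10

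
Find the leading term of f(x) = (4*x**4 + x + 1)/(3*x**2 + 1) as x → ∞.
4*x**2/3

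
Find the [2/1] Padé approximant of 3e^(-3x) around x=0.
(9*x**2/2 - 6*x + 3)/(x + 1)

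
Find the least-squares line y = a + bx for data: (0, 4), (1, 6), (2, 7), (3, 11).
a = 37/10, b = 11/5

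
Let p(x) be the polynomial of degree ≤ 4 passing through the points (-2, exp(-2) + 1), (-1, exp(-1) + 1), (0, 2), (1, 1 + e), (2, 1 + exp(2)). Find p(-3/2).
(35 + 140*e + (-5*exp(2) + 58 + 28*e)*exp(2))*exp(-2)/128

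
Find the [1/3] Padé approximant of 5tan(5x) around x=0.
25*x/(1 - 25*x**2/3)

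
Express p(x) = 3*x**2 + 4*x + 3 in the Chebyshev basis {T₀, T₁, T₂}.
(9/2)T₀ + (4)T₁ + (3/2)T₂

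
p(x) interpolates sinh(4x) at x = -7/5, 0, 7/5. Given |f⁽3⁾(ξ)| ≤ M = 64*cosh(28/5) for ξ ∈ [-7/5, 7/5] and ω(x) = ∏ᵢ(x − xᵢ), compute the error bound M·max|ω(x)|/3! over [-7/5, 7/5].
21952*sqrt(3)*cosh(28/5)/3375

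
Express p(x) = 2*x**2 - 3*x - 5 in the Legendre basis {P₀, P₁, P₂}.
(-13/3)P₀ + (-3)P₁ + (4/3)P₂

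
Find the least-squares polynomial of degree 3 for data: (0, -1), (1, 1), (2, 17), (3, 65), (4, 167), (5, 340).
-1 + (25/14)x + (-83/28)x² + (13/4)x³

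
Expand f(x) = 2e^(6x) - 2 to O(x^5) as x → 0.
12*x + 36*x**2 + 72*x**3 + 108*x**4 + O(x**5)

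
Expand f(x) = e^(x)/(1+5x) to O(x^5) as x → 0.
1 - 4*x + 41*x**2/2 - 307*x**3/3 + 12281*x**4/24 + O(x**5)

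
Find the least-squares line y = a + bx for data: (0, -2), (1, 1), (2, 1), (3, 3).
a = -3/2, b = 3/2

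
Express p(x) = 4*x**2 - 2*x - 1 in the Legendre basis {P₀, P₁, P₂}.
(1/3)P₀ + (-2)P₁ + (8/3)P₂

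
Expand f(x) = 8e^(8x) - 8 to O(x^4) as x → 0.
64*x + 256*x**2 + 2048*x**3/3 + O(x**4)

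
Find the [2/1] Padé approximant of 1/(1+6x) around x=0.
1/(6*x + 1)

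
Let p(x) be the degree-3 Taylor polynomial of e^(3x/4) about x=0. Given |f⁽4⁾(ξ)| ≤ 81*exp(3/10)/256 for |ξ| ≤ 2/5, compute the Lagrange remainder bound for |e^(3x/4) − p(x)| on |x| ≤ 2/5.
27*exp(3/10)/80000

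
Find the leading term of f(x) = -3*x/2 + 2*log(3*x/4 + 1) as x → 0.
-9*x**2/16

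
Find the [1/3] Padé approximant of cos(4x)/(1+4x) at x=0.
(1 - 5*x/3)/(56*x**3/3 + 4*x**2/3 + 7*x/3 + 1)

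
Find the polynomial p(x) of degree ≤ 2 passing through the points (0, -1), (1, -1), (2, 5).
3*x**2 - 3*x - 1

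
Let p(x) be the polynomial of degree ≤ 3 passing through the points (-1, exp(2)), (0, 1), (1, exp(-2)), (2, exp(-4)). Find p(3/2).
(5 + 15*exp(2) + (-5 + exp(2))*exp(4))*exp(-4)/16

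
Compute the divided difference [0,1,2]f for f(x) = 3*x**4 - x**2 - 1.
20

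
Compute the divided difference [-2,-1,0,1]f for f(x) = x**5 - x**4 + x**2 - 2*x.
7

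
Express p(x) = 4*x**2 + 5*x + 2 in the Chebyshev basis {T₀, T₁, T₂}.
(4)T₀ + (5)T₁ + (2)T₂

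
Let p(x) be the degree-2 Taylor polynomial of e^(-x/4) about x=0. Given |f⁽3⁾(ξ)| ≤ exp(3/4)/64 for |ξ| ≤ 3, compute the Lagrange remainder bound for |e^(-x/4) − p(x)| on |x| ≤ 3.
9*exp(3/4)/128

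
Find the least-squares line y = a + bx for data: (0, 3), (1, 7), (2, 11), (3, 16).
a = 14/5, b = 43/10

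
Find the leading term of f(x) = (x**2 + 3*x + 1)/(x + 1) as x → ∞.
x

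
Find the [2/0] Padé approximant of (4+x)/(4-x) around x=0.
x**2/8 + x/2 + 1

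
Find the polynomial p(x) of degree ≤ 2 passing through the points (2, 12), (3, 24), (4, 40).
2*x**2 + 2*x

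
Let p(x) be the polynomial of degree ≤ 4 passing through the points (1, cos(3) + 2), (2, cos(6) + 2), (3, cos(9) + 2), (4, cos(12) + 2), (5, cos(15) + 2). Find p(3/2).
35*cos(3)/128 - 5*cos(15)/128 + 7*cos(12)/32 - 35*cos(9)/64 + 35*cos(6)/32 + 2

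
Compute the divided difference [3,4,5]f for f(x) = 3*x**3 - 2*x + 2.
36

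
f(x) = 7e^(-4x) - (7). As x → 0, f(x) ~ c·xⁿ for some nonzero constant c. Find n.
1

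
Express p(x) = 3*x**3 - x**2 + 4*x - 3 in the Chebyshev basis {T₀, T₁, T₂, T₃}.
(-7/2)T₀ + (25/4)T₁ + (-1/2)T₂ + (3/4)T₃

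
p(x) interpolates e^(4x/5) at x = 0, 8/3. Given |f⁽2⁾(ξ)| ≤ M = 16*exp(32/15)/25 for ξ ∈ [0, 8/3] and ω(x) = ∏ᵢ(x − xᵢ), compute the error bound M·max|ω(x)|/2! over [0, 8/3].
128*exp(32/15)/225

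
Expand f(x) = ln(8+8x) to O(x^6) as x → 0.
log(8) + x - x**2/2 + x**3/3 - x**4/4 + x**5/5 + O(x**6)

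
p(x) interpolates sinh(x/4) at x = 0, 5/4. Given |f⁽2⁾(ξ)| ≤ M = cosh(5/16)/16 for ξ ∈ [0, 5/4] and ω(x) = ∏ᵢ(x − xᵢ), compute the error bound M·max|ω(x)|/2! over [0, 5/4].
25*cosh(5/16)/2048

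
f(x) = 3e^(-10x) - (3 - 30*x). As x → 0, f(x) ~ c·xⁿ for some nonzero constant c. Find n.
2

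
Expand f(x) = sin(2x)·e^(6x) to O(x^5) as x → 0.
2*x + 12*x**2 + 104*x**3/3 + 64*x**4 + O(x**5)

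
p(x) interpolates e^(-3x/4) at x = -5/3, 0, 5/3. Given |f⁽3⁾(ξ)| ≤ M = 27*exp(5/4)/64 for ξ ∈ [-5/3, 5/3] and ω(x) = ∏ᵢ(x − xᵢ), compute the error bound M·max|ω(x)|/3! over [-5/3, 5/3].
125*sqrt(3)*exp(5/4)/1728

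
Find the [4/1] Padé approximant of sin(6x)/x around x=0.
324*x**4/5 - 36*x**2 + 6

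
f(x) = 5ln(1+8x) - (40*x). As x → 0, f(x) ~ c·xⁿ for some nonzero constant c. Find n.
2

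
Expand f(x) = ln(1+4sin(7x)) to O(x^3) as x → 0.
28*x - 392*x**2 + O(x**3)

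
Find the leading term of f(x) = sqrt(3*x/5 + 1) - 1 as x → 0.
3*x/10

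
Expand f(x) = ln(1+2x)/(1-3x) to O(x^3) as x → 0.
2*x + 4*x**2 + O(x**3)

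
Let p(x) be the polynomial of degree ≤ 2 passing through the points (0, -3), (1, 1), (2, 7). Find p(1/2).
-5/4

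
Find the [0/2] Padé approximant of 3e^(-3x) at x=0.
3/(9*x**2/2 + 3*x + 1)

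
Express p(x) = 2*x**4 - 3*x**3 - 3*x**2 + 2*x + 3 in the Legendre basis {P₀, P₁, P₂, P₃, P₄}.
(12/5)P₀ + (1/5)P₁ + (-6/7)P₂ + (-6/5)P₃ + (16/35)P₄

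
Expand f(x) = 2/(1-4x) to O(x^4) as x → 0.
2 + 8*x + 32*x**2 + 128*x**3 + O(x**4)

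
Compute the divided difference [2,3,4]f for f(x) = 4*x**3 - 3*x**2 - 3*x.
33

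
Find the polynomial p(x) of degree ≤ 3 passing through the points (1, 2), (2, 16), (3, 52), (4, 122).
2*x**3 - x**2 + 3*x - 2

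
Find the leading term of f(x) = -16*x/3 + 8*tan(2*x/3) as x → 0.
64*x**3/81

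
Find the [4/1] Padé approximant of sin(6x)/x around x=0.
324*x**4/5 - 36*x**2 + 6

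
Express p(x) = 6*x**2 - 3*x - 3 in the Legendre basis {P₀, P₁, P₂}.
-P₀ + (-3)P₁ + (4)P₂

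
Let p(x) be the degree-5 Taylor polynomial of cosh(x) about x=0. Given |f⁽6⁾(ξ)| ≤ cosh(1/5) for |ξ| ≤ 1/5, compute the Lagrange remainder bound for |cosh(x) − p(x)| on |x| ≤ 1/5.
cosh(1/5)/11250000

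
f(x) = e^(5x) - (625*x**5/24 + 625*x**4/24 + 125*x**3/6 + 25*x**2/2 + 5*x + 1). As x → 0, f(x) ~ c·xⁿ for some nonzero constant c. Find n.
6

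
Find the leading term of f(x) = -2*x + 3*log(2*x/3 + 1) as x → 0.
-2*x**2/3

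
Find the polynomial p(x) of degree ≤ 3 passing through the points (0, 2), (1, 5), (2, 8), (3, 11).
3*x + 2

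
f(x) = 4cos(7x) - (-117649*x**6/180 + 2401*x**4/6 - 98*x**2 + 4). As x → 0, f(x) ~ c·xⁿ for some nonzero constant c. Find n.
8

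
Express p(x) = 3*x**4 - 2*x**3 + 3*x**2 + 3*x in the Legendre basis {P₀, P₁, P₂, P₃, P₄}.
(8/5)P₀ + (9/5)P₁ + (26/7)P₂ + (-4/5)P₃ + (24/35)P₄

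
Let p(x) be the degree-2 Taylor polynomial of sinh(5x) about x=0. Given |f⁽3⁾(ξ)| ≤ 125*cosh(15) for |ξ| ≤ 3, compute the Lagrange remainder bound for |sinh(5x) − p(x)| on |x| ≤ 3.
1125*cosh(15)/2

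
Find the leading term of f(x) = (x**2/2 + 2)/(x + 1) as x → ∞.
x/2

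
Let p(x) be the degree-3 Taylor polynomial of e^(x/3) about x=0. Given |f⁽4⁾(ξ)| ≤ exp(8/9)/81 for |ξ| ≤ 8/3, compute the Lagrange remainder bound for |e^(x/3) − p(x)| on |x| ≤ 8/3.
512*exp(8/9)/19683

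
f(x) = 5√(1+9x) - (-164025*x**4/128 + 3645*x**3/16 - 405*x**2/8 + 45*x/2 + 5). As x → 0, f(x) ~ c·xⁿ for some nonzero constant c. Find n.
5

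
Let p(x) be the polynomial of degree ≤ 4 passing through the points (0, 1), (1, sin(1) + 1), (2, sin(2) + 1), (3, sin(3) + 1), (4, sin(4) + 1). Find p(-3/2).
-693*sin(1)/32 + 315*sin(4)/128 - 385*sin(3)/32 + 1 + 1485*sin(2)/64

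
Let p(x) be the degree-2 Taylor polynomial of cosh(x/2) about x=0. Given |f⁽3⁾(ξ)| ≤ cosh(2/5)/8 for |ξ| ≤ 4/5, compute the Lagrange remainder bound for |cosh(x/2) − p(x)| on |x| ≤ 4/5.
4*cosh(2/5)/375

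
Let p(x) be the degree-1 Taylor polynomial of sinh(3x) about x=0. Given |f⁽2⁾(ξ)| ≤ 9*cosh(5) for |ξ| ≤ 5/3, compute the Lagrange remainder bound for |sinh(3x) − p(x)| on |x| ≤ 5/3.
25*cosh(5)/2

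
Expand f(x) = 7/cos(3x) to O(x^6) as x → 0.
7 + 63*x**2/2 + 945*x**4/8 + O(x**6)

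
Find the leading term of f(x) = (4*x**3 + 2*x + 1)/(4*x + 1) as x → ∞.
x**2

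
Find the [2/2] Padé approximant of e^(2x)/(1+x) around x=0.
(2*x**2/3 + x + 1)/(1 - x**2/3)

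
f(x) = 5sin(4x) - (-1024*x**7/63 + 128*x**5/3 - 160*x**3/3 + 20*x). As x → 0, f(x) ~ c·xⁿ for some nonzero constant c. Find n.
9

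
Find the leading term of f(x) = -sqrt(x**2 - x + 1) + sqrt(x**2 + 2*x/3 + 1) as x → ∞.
5/6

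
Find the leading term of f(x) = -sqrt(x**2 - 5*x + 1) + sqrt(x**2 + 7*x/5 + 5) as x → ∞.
16/5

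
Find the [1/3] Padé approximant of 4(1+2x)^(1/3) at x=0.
(20*x/3 + 4)/(8*x**3/81 - 2*x**2/9 + x + 1)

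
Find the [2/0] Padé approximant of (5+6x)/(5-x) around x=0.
7*x**2/25 + 7*x/5 + 1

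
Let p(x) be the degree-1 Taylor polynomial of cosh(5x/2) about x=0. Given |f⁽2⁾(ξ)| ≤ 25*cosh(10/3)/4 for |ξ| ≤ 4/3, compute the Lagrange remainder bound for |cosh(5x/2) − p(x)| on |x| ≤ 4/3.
50*cosh(10/3)/9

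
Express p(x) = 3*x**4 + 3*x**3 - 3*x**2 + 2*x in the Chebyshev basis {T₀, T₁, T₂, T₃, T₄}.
(-3/8)T₀ + (17/4)T₁ + (3/4)T₃ + (3/8)T₄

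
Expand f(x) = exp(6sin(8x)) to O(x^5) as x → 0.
1 + 48*x + 1152*x**2 + 17920*x**3 + 196608*x**4 + O(x**5)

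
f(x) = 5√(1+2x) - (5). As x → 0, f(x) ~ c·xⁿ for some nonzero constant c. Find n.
1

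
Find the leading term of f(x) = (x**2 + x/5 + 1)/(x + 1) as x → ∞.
x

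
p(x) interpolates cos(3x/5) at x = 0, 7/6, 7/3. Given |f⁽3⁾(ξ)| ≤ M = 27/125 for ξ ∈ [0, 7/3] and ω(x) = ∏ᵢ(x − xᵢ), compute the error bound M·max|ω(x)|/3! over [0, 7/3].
343*sqrt(3)/27000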